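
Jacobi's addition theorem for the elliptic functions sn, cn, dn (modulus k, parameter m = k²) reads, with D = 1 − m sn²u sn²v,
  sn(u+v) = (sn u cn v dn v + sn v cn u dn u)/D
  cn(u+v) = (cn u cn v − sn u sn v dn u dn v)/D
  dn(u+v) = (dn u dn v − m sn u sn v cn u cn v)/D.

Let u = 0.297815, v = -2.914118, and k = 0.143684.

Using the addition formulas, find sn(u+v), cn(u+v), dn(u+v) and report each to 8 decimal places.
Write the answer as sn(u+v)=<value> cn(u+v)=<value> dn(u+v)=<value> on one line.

sn u = 0.2933467401798549, cn u = 0.9560061140107069, dn u = 0.9991113262075267
sn v = -0.2414220632129253, cn v = -0.9704202117608713, dn v = 0.9993981733117977
m = k² = 0.020645091856
D = 1 − m·sn²u·sn²v = 0.9998964540142998
sn(u+v) = (sn u·cn v·dn v + sn v·cn u·dn u)/D = -0.5150941456753135/0.9998964540142998 = -0.5151474871296493
cn(u+v) = (cn u·cn v − sn u·sn v·dn u·dn v)/D = -0.8570128002786129/0.9998964540142998 = -0.8571015497034221
dn(u+v) = (dn u·dn v − m·sn u·sn v·cn u·cn v)/D = 0.9971536100944424/0.9998964540142998 = 0.997256872040254

sn(u+v)=-0.51514749 cn(u+v)=-0.85710155 dn(u+v)=0.99725687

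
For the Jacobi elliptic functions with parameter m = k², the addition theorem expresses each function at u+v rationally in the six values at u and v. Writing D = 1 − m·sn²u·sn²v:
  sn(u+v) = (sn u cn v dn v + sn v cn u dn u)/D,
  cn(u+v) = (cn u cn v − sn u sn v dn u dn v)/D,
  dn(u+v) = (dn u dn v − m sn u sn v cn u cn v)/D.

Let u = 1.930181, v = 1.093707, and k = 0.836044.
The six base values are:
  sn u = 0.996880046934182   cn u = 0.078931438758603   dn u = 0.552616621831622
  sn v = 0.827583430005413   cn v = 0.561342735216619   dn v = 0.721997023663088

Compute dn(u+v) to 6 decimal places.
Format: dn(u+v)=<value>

m = k² = 0.698969569936
D = 1 − m·sn²u·sn²v = 0.5242622119854079
dn(u+v) = (dn u·dn v − m·sn u·sn v·cn u·cn v)/D = 0.3734375455942935/0.5242622119854079 = 0.7123106282637963

dn(u+v)=0.712311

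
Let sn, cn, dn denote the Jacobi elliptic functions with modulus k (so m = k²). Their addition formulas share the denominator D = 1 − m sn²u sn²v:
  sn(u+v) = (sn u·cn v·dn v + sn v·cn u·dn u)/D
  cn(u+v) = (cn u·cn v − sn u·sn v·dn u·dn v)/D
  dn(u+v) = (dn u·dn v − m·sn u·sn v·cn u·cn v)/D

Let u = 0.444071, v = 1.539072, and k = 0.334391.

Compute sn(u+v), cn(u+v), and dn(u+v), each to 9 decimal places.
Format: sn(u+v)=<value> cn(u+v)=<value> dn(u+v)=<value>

sn(u+v)=0.940994101 cn(u+v)=-0.338422962 dn(u+v)=0.949204462

sn u = 0.4282032967505402, cn u = 0.9036824313064677, dn u = 0.9896956041770284
sn v = 0.9972548534764695, cn v = 0.07404564279973109, dn v = 0.9427596334441621
m = k² = 0.111817340881
D = 1 − m·sn²u·sn²v = 0.979609799766172
sn(u+v) = (sn u·cn v·dn v + sn v·cn u·dn u)/D = 0.9218070433023692/0.979609799766172 = 0.9409941014497812
cn(u+v) = (cn u·cn v − sn u·sn v·dn u·dn v)/D = -0.3315224497919616/0.979609799766172 = -0.3384229617456812
dn(u+v) = (dn u·dn v − m·sn u·sn v·cn u·cn v)/D = 0.9298499928470907/0.979609799766172 = 0.9492044618878264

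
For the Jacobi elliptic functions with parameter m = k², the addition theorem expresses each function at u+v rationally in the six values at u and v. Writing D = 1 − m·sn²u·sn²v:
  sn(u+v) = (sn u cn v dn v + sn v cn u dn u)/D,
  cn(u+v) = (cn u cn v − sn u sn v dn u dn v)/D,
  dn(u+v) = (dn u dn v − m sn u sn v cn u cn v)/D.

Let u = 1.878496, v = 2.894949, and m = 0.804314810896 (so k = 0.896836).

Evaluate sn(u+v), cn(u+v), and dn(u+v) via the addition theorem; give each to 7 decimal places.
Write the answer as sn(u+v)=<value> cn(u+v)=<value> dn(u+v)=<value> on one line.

sn(u+v)=-0.2351668 cn(u+v)=-0.9719550 dn(u+v)=0.9775063

sn u = 0.984657748485978, cn u = 0.1744967574097709, dn u = 0.4692290122838045
sn v = 0.9575569423075988, cn v = -0.2882441712134384, dn v = 0.5123587080096593
m = k² = 0.804314810896
D = 1 − m·sn²u·sn²v = 0.2849673219432273
sn(u+v) = (sn u·cn v·dn v + sn v·cn u·dn u)/D = -0.06701485126949879/0.2849673219432273 = -0.2351667932046252
cn(u+v) = (cn u·cn v − sn u·sn v·dn u·dn v)/D = -0.2769754218063797/0.2849673219432273 = -0.9719550295018042
dn(u+v) = (dn u·dn v − m·sn u·sn v·cn u·cn v)/D = 0.2785573631572436/0.2849673219432273 = 0.9775063374204684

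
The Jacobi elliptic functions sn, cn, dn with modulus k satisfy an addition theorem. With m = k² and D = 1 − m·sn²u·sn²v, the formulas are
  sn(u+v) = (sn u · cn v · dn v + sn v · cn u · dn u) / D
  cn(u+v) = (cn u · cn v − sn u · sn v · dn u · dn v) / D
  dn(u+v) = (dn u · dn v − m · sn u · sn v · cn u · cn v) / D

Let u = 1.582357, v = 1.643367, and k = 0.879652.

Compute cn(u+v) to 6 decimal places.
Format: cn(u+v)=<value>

cn(u+v)=-0.524442

sn u = 0.952651576766385, cn u = 0.3040640940402541, dn u = 0.5456673662426245
sn v = 0.9621344341745663, cn v = 0.2725753667806155, dn v = 0.5326375081257493
m = k² = 0.773787641104
D = 1 − m·sn²u·sn²v = 0.3499279614050873
cn(u+v) = (cn u·cn v − sn u·sn v·dn u·dn v)/D = -0.1835167691853909/0.3499279614050873 = -0.5244415691975705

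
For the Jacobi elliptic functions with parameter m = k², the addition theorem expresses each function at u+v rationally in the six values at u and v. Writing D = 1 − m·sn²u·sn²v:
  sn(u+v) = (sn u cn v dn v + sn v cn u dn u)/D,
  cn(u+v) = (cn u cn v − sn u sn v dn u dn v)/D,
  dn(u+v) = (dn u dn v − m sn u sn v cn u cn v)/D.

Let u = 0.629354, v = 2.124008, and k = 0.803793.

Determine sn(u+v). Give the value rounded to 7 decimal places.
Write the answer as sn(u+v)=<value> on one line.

sn(u+v)=0.8902140

sn u = 0.5685787372341067, cn u = 0.8226288467864889, dn u = 0.8894566189795375
sn v = 0.9973904574502171, cn v = -0.0721960898334988, dn v = 0.5977326966495366
m = k² = 0.646083186849
D = 1 − m·sn²u·sn²v = 0.7922217489682305
sn(u+v) = (sn u·cn v·dn v + sn v·cn u·dn u)/D = 0.7052468635220188/0.7922217489682305 = 0.8902139640075704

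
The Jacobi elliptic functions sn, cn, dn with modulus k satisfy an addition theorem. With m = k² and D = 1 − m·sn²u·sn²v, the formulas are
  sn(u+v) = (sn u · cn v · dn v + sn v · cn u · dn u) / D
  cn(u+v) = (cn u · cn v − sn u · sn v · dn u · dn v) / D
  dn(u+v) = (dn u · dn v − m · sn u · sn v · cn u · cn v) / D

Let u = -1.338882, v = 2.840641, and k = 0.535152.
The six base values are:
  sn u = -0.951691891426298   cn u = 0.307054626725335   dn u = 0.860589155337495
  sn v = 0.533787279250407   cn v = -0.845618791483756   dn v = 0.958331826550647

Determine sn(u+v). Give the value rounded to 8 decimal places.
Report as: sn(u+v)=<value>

sn(u+v)=0.98509234

m = k² = 0.286387663104
D = 1 − m·sn²u·sn²v = 0.9260933557452751
sn(u+v) = (sn u·cn v·dn v + sn v·cn u·dn u)/D = 0.9122874695895609/0.9260933557452751 = 0.985092338617845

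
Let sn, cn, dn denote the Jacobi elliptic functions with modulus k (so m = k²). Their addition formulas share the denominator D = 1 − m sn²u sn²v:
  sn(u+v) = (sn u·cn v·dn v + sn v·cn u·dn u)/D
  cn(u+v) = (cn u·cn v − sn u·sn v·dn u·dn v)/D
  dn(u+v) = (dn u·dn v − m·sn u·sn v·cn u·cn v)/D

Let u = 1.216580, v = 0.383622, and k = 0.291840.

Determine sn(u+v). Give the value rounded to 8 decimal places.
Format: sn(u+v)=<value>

sn u = 0.9311667708128186, cn u = 0.3645935338620637, dn u = 0.962367397565986
sn v = 0.3735603557163532, cn v = 0.9276058757021064, dn v = 0.9940395723448526
m = k² = 0.0851705856
D = 1 − m·sn²u·sn²v = 0.989694569637522
sn(u+v) = (sn u·cn v·dn v + sn v·cn u·dn u)/D = 0.9896796307720691/0.989694569637522 = 0.9999849055800534

sn(u+v)=0.99998491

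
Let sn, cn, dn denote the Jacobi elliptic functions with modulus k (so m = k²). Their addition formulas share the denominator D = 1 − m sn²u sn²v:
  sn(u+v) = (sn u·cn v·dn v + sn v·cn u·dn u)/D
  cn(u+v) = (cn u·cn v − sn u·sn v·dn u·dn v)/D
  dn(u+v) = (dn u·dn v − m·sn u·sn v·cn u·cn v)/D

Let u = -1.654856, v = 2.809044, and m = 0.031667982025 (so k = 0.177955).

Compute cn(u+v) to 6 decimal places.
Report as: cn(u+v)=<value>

sn u = -0.9975328193663964, cn u = -0.07020166869048278, dn u = 0.9841179230542104
sn v = 0.350062586137559, cn v = -0.9367263131708664, dn v = 0.9980577561916033
m = k² = 0.031667982025
D = 1 − m·sn²u·sn²v = 0.9961384099236741
cn(u+v) = (cn u·cn v − sn u·sn v·dn u·dn v)/D = 0.4087452069570419/0.9961384099236741 = 0.4103297321788452

cn(u+v)=0.410330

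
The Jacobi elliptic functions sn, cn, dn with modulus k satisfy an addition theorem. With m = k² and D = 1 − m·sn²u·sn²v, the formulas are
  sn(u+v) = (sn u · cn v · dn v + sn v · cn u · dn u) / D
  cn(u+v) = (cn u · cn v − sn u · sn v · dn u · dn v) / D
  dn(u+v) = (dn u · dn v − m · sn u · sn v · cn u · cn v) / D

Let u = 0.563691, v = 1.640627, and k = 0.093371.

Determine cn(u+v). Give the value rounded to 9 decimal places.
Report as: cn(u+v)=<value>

sn u = 0.5341033718427745, cn u = 0.8454191789793859, dn u = 0.9987557291179132
sn v = 0.9978161530102614, cn v = -0.0660524397112062, dn v = 0.9956504873518768
m = k² = 0.008718143641
D = 1 − m·sn²u·sn²v = 0.9975238570116889
cn(u+v) = (cn u·cn v − sn u·sn v·dn u·dn v)/D = -0.5858007213366308/0.9975238570116889 = -0.5872548483116293

cn(u+v)=-0.587254848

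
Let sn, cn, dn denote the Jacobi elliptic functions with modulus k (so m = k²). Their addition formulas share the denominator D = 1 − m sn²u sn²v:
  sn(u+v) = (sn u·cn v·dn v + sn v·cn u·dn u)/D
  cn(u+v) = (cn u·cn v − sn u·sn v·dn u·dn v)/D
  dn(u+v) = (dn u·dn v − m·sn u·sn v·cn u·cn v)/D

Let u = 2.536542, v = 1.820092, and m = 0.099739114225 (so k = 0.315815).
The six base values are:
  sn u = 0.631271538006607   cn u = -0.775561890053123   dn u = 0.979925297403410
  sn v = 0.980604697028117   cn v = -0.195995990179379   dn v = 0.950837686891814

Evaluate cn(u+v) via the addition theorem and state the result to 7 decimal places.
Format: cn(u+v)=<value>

cn(u+v)=-0.4416519

m = k² = 0.099739114225
D = 1 − m·sn²u·sn²v = 0.9617804241609401
cn(u+v) = (cn u·cn v − sn u·sn v·dn u·dn v)/D = -0.4247721049482398/0.9617804241609401 = -0.4416518513763806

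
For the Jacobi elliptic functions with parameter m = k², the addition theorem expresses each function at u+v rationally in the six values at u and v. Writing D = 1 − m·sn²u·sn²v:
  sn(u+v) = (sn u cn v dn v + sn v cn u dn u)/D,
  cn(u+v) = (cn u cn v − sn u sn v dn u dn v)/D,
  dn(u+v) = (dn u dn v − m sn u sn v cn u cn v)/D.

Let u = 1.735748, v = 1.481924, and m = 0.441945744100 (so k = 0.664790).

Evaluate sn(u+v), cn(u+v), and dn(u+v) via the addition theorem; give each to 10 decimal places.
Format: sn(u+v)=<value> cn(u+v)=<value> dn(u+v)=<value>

sn u = 0.9985512329485971, cn u = 0.05380924806050085, dn u = 0.7478862755484421
sn v = 0.9700609628149794, cn v = 0.2428615416703006, dn v = 0.7642780775058087
m = k² = 0.4419457441
D = 1 − m·sn²u·sn²v = 0.5853251305004978
sn(u+v) = (sn u·cn v·dn v + sn v·cn u·dn u)/D = 0.2243831965964567/0.5853251305004978 = 0.3833479632159171
cn(u+v) = (cn u·cn v − sn u·sn v·dn u·dn v)/D = -0.5406086287515032/0.5853251305004978 = -0.9236039947391998
dn(u+v) = (dn u·dn v − m·sn u·sn v·cn u·cn v)/D = 0.5659986785331675/0.5853251305004978 = 0.9669816808466695

sn(u+v)=0.3833479632 cn(u+v)=-0.9236039947 dn(u+v)=0.9669816808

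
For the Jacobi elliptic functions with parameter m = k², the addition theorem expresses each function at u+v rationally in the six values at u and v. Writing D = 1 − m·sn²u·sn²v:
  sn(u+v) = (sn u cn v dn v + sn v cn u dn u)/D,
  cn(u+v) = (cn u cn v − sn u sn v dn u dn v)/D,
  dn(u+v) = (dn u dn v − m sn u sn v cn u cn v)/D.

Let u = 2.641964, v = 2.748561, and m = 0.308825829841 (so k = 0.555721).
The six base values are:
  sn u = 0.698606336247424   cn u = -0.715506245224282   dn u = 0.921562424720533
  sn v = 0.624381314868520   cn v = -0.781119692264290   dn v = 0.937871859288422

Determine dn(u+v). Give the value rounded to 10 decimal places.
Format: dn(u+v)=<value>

m = k² = 0.308825829841
D = 1 − m·sn²u·sn²v = 0.9412404510227648
dn(u+v) = (dn u·dn v − m·sn u·sn v·cn u·cn v)/D = 0.789019241026536/0.9412404510227648 = 0.8382759582518759

dn(u+v)=0.8382759583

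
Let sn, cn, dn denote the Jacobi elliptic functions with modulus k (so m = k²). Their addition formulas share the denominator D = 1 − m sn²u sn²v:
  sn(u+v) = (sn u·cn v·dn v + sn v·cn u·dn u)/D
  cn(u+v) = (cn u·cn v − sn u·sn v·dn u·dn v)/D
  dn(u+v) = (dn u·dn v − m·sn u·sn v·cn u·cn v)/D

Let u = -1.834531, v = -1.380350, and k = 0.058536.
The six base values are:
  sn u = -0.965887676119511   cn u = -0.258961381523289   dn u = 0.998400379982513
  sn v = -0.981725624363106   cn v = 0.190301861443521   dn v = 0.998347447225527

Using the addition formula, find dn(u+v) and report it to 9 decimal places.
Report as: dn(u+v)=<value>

m = k² = 0.003426463296
D = 1 − m·sn²u·sn²v = 0.9969190859164924
dn(u+v) = (dn u·dn v − m·sn u·sn v·cn u·cn v)/D = 0.9969105889294894/0.9969190859164924 = 0.9999914767536071

dn(u+v)=0.999991477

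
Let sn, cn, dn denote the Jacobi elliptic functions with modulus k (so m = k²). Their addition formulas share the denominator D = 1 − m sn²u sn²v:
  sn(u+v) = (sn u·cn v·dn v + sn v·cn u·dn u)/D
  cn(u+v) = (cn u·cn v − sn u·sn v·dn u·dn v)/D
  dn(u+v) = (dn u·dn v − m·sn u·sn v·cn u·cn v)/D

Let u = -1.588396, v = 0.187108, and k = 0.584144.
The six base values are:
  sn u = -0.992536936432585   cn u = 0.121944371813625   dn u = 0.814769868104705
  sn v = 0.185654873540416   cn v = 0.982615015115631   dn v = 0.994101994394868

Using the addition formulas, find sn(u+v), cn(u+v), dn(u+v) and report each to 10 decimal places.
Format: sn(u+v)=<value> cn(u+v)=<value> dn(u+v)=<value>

m = k² = 0.341224212736
D = 1 − m·sn²u·sn²v = 0.9884136697269156
sn(u+v) = (sn u·cn v·dn v + sn v·cn u·dn u)/D = -0.9510834429213504/0.9884136697269156 = -0.9622321827905527
cn(u+v) = (cn u·cn v − sn u·sn v·dn u·dn v)/D = 0.2690759504376015/0.9884136697269156 = 0.2722300982663901
dn(u+v) = (dn u·dn v − m·sn u·sn v·cn u·cn v)/D = 0.8174985662025713/0.9884136697269156 = 0.827081404518044

sn(u+v)=-0.9622321828 cn(u+v)=0.2722300983 dn(u+v)=0.8270814045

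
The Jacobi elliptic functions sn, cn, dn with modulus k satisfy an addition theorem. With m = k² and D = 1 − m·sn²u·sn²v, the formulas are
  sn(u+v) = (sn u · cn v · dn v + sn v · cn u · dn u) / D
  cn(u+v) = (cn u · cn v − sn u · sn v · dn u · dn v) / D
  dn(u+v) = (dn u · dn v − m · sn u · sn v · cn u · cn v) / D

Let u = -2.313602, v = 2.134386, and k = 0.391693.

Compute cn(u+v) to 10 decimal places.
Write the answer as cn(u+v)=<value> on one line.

cn(u+v)=0.9840098022

sn u = -0.8083702302540836, cn u = -0.5886744183663495, dn u = 0.9485481370296224
sn v = 0.8958117995426499, cn v = -0.4444335943649616, dn v = 0.9364192288175195
m = k² = 0.153423406249
D = 1 − m·sn²u·sn²v = 0.919546340951996
cn(u+v) = (cn u·cn v − sn u·sn v·dn u·dn v)/D = 0.9048426130448557/0.919546340951996 = 0.9840098021684066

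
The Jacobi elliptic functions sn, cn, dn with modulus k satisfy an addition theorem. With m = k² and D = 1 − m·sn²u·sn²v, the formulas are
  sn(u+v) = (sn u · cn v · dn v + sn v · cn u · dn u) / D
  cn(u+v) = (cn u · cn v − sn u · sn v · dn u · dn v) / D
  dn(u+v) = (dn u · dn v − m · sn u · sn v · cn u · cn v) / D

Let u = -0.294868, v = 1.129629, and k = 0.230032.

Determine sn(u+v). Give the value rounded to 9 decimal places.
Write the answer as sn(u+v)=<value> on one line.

sn(u+v)=0.738136604

sn u = -0.2904009735619651, cn u = 0.9569050499157494, dn u = 0.9977662839361958
sn v = 0.9000116690203671, cn v = 0.435865800020113, dn v = 0.9783342805657132
m = k² = 0.052914721024
D = 1 − m·sn²u·sn²v = 0.9963853277306657
sn(u+v) = (sn u·cn v·dn v + sn v·cn u·dn u)/D = 0.7354684816061753/0.9963853277306657 = 0.7381366035178921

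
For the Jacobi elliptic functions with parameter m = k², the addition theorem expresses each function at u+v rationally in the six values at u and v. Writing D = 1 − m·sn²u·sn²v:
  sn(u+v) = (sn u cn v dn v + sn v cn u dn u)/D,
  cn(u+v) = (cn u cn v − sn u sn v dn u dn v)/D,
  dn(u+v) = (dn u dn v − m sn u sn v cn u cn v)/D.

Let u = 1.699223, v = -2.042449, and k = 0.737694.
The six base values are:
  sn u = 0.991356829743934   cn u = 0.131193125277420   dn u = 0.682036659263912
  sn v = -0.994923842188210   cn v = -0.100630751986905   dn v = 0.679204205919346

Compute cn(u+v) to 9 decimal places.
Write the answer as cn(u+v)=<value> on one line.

cn(u+v)=0.942869821

m = k² = 0.544192437636
D = 1 − m·sn²u·sn²v = 0.4705899458254202
cn(u+v) = (cn u·cn v − sn u·sn v·dn u·dn v)/D = 0.4437050577708155/0.4705899458254202 = 0.9428698205452556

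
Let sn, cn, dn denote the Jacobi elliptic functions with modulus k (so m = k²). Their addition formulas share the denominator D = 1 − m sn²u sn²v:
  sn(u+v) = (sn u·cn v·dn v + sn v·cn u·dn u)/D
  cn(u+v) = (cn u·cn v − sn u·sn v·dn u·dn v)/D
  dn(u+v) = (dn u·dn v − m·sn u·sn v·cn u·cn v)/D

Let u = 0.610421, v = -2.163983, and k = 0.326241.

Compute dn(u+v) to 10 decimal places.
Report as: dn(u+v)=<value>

dn(u+v)=0.9454781355

sn u = 0.5701444709817028, cn u = 0.8215444493202996, dn u = 0.9825488919655466
sn v = -0.8671754260520777, cn v = -0.4980027916100447, dn v = 0.9591469974535501
m = k² = 0.106433190081
D = 1 − m·sn²u·sn²v = 0.973982783065101
dn(u+v) = (dn u·dn v − m·sn u·sn v·cn u·cn v)/D = 0.9208794257759986/0.973982783065101 = 0.9454781355354277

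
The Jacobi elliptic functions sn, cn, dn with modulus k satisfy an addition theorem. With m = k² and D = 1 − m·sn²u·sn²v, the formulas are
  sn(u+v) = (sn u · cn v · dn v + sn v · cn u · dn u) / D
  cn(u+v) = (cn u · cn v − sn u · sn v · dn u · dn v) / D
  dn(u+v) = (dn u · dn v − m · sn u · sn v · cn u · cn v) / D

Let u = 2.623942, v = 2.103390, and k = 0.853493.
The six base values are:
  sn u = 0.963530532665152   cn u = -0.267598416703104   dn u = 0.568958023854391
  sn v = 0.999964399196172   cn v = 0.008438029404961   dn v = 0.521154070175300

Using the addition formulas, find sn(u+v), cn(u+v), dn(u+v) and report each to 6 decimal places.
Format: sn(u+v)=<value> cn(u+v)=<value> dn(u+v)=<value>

m = k² = 0.728450301049
D = 1 − m·sn²u·sn²v = 0.3237613847562095
sn(u+v) = (sn u·cn v·dn v + sn v·cn u·dn u)/D = -0.1480097076523933/0.3237613847562095 = -0.4571567661283752
cn(u+v) = (cn u·cn v − sn u·sn v·dn u·dn v)/D = -0.2879488855681011/0.3237613847562095 = -0.8893861316565747
dn(u+v) = (dn u·dn v − m·sn u·sn v·cn u·cn v)/D = 0.2980995901035586/0.3237613847562095 = 0.9207385566627284

sn(u+v)=-0.457157 cn(u+v)=-0.889386 dn(u+v)=0.920739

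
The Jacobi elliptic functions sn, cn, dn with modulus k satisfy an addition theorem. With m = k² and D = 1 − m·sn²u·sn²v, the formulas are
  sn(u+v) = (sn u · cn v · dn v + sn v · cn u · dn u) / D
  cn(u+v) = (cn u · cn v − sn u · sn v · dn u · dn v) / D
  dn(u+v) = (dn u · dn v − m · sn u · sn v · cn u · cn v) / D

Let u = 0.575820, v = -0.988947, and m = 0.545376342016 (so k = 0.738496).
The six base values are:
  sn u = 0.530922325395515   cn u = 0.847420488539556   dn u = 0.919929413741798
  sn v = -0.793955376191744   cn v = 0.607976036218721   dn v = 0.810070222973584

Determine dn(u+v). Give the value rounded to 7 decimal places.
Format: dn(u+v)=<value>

m = k² = 0.545376342016
D = 1 − m·sn²u·sn²v = 0.9030940467170546
dn(u+v) = (dn u·dn v − m·sn u·sn v·cn u·cn v)/D = 0.8636502614107214/0.9030940467170546 = 0.9563237234818234

dn(u+v)=0.9563237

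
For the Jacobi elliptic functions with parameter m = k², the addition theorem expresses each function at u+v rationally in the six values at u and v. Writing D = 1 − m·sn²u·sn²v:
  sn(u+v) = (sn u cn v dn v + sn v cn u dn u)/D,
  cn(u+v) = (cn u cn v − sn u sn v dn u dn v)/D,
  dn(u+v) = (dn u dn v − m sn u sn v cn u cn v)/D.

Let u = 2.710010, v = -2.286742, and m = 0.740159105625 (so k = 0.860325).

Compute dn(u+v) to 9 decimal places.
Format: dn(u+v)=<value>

dn(u+v)=0.938117018

sn u = 0.9545735430024891, cn u = -0.297975420126686, dn u = 0.5705779009039376
sn v = -0.997159640583913, cn v = -0.07531700465739057, dn v = 0.5138477973162175
m = k² = 0.740159105625
D = 1 − m·sn²u·sn²v = 0.3293850087417136
dn(u+v) = (dn u·dn v − m·sn u·sn v·cn u·cn v)/D = 0.309001682294488/0.3293850087417136 = 0.9381170183637315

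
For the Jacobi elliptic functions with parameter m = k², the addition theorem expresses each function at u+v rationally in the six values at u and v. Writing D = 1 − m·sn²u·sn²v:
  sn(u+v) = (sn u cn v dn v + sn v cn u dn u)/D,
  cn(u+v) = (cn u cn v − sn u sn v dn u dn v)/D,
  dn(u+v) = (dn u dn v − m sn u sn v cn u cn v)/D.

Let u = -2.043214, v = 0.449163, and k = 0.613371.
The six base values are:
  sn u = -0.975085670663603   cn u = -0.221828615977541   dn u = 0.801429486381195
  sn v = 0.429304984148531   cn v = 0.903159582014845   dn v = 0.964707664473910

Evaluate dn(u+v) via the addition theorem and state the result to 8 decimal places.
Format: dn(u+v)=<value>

m = k² = 0.376223983641
D = 1 − m·sn²u·sn²v = 0.9340729128989648
dn(u+v) = (dn u·dn v − m·sn u·sn v·cn u·cn v)/D = 0.7415924158972678/0.9340729128989648 = 0.7939341839982069

dn(u+v)=0.79393418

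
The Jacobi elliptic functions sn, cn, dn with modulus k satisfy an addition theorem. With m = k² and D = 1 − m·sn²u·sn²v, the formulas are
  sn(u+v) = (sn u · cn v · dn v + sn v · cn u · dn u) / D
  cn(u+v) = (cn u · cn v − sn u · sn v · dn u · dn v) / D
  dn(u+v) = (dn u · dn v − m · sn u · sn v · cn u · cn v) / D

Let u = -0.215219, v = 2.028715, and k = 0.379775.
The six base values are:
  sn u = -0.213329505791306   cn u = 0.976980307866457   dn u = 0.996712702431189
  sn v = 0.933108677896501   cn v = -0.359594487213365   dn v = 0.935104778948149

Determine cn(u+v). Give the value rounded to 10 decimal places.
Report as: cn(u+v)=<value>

m = k² = 0.144229050625
D = 1 − m·sn²u·sn²v = 0.9942849628729031
cn(u+v) = (cn u·cn v − sn u·sn v·dn u·dn v)/D = -0.1657870401288908/0.9942849628729031 = -0.1667399652206979

cn(u+v)=-0.1667399652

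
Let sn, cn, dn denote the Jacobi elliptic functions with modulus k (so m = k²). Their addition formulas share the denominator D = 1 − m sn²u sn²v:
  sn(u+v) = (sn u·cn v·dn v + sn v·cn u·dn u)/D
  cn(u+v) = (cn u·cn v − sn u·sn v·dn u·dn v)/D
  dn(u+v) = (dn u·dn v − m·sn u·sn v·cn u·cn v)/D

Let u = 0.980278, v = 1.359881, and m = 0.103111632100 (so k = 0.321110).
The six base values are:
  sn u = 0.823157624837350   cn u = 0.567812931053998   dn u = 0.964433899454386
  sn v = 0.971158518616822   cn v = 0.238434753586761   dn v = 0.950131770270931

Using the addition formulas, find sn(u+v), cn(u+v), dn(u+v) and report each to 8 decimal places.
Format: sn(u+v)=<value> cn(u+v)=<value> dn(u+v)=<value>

sn(u+v)=0.76897766 cn(u+v)=-0.63927566 dn(u+v)=0.96903423

m = k² = 0.1031116321
D = 1 − m·sn²u·sn²v = 0.9341047788530254
sn(u+v) = (sn u·cn v·dn v + sn v·cn u·dn u)/D = 0.7183057024119019/0.9341047788530254 = 0.768977655048398
cn(u+v) = (cn u·cn v − sn u·sn v·dn u·dn v)/D = -0.5971504465028923/0.9341047788530254 = -0.6392756573155801
dn(u+v) = (dn u·dn v − m·sn u·sn v·cn u·cn v)/D = 0.9051795083714513/0.9341047788530254 = 0.9690342334860003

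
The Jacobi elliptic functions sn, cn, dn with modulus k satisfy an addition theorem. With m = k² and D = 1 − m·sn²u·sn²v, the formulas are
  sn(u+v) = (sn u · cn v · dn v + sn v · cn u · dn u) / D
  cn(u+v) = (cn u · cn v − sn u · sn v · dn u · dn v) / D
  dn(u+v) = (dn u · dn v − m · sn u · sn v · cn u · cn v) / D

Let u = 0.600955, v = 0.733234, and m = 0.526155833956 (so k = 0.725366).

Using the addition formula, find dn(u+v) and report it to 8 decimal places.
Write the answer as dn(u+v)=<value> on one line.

sn u = 0.5508403208101727, cn u = 0.8346106523222346, dn u = 0.9167066788361412
sn v = 0.6460921599135195, cn v = 0.7632594060332851, dn v = 0.8833821923905571
m = k² = 0.526155833956
D = 1 − m·sn²u·sn²v = 0.9333569634197383
dn(u+v) = (dn u·dn v − m·sn u·sn v·cn u·cn v)/D = 0.6905160270795651/0.9333569634197383 = 0.7398198697201281

dn(u+v)=0.73981987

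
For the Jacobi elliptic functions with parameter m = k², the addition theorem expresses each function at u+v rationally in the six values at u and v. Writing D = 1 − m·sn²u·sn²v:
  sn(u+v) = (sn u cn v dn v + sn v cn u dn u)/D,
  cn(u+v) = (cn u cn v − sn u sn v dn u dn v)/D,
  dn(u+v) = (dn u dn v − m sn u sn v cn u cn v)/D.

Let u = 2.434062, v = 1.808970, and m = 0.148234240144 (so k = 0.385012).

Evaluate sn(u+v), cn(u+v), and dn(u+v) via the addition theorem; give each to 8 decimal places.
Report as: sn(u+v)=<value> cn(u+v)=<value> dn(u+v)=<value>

sn u = 0.7327281731210002, cn u = -0.6805214356027013, dn u = 0.9593823187201357
sn v = 0.9870338479439206, cn v = -0.1605122519093713, dn v = 0.9249783207988529
m = k² = 0.148234240144
D = 1 − m·sn²u·sn²v = 0.9224648905740248
sn(u+v) = (sn u·cn v·dn v + sn v·cn u·dn u)/D = -0.7532032991453036/0.9224648905740248 = -0.81651161669319
cn(u+v) = (cn u·cn v − sn u·sn v·dn u·dn v)/D = -0.5325657372553907/0.9224648905740248 = -0.5773290048188062
dn(u+v) = (dn u·dn v − m·sn u·sn v·cn u·cn v)/D = 0.8756973993843317/0.9224648905740248 = 0.949301603055493

sn(u+v)=-0.81651162 cn(u+v)=-0.57732900 dn(u+v)=0.94930160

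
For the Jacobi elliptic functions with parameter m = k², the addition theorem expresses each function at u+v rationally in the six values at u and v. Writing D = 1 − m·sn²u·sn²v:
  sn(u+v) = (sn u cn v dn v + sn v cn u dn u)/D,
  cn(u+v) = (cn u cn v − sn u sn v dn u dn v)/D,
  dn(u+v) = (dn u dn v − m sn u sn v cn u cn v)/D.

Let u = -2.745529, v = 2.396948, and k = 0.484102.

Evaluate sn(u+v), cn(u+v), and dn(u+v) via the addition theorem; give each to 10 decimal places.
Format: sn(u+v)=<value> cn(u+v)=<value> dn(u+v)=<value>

sn(u+v)=-0.3400484654 cn(u+v)=0.9404079121 dn(u+v)=0.9863573730

sn u = -0.5655012003303559, cn u = -0.824747471911813, dn u = 0.9617979615826893
sn v = 0.8012303453121665, cn v = -0.5983560259168001, dn v = 0.9217110544662269
m = k² = 0.234354746404
D = 1 − m·sn²u·sn²v = 0.9518877581121823
sn(u+v) = (sn u·cn v·dn v + sn v·cn u·dn u)/D = -0.3236879713894304/0.9518877581121823 = -0.3400484654108588
cn(u+v) = (cn u·cn v − sn u·sn v·dn u·dn v)/D = 0.8951627791757384/0.9518877581121823 = 0.9404079121167154
dn(u+v) = (dn u·dn v − m·sn u·sn v·cn u·cn v)/D = 0.9389015084758259/0.9518877581121823 = 0.9863573729931025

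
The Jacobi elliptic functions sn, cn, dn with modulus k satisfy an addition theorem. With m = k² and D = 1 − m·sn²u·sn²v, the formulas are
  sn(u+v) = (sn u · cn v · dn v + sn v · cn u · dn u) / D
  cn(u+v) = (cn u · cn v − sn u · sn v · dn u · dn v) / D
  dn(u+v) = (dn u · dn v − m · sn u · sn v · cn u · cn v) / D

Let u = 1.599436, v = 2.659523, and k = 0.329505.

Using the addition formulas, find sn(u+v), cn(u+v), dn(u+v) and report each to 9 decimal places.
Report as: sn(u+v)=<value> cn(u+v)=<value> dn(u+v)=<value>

sn u = 0.9998739751030428, cn u = 0.01587557594670774, dn u = 0.9441683214291047
sn v = 0.5394605175195603, cn v = -0.8420108966263609, dn v = 0.9840747847997783
m = k² = 0.108573545025
D = 1 − m·sn²u·sn²v = 0.9684111455483459
sn(u+v) = (sn u·cn v·dn v + sn v·cn u·dn u)/D = -0.82041117729079/0.9684111455483459 = -0.8471723823730327
cn(u+v) = (cn u·cn v − sn u·sn v·dn u·dn v)/D = -0.514534398265655/0.9684111455483459 = -0.5313181293202784
dn(u+v) = (dn u·dn v − m·sn u·sn v·cn u·cn v)/D = 0.9299150833869059/0.9684111455483459 = 0.9602482247974931

sn(u+v)=-0.847172382 cn(u+v)=-0.531318129 dn(u+v)=0.960248225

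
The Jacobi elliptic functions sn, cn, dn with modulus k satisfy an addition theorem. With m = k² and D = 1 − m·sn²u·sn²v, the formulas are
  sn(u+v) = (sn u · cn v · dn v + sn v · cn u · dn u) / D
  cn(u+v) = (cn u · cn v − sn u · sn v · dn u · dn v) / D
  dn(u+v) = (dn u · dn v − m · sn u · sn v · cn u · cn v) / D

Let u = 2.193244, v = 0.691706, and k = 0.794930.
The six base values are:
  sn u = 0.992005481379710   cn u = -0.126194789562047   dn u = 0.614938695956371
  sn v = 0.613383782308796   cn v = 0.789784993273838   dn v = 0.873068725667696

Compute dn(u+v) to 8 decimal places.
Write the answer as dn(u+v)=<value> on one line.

dn(u+v)=0.75088754

m = k² = 0.6319137049
D = 1 − m·sn²u·sn²v = 0.7660352141162688
dn(u+v) = (dn u·dn v − m·sn u·sn v·cn u·cn v)/D = 0.5752062969199623/0.7660352141162688 = 0.7508875392674279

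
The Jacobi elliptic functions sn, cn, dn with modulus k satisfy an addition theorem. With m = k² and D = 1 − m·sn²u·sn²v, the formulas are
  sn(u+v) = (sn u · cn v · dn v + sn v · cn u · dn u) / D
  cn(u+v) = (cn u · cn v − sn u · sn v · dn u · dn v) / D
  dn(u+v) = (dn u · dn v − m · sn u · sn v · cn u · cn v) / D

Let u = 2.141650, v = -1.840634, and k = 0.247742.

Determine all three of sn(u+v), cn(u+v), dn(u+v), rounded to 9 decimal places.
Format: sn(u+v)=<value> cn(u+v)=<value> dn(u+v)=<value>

sn(u+v)=0.296229057 cn(u+v)=0.955116928 dn(u+v)=0.997303437

sn u = 0.8626098182422679, cn u = -0.5058698463755688, dn u = 0.9768983105042713
sn v = -0.9719582526756244, cn v = -0.2351534712815165, dn v = 0.9705760274574117
m = k² = 0.061376098564
D = 1 − m·sn²u·sn²v = 0.9568557130470195
sn(u+v) = (sn u·cn v·dn v + sn v·cn u·dn u)/D = 0.2834484652570513/0.9568557130470195 = 0.296229056682366
cn(u+v) = (cn u·cn v − sn u·sn v·dn u·dn v)/D = 0.9139090890970187/0.9568557130470195 = 0.9551169279083455
dn(u+v) = (dn u·dn v − m·sn u·sn v·cn u·cn v)/D = 0.9542754915179026/0.9568557130470195 = 0.9973034371912768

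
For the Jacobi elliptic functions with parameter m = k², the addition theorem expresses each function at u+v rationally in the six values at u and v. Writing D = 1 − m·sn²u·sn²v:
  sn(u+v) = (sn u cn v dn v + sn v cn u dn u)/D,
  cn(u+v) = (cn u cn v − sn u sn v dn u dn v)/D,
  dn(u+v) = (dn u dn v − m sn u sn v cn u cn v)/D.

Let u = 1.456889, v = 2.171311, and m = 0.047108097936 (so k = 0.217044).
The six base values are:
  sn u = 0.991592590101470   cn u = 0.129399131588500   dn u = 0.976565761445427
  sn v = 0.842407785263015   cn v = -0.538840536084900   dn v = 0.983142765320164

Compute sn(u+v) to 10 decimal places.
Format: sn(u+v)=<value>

sn(u+v)=-0.4330867410

m = k² = 0.047108097936
D = 1 − m·sn²u·sn²v = 0.9671294585164327
sn(u+v) = (sn u·cn v·dn v + sn v·cn u·dn u)/D = -0.418850945337721/0.9671294585164327 = -0.4330867410245515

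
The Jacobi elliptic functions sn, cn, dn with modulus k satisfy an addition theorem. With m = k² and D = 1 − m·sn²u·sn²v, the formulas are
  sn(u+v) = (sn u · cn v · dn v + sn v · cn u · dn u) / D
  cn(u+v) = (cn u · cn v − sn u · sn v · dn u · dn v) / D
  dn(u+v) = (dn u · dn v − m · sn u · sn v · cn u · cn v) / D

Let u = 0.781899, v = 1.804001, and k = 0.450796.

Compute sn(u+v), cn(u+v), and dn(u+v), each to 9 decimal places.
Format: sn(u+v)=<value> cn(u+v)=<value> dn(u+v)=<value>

sn(u+v)=0.662757969 cn(u+v)=-0.748833676 dn(u+v)=0.954325573

sn u = 0.694427197583176, cn u = 0.7195629696258533, dn u = 0.9497382934896886
sn v = 0.9918813799483853, cn v = -0.1271665369178813, dn v = 0.894465905282302
m = k² = 0.203217033616
D = 1 − m·sn²u·sn²v = 0.9035875705735259
sn(u+v) = (sn u·cn v·dn v + sn v·cn u·dn u)/D = 0.5988598628680574/0.9035875705735259 = 0.6627579687577469
cn(u+v) = (cn u·cn v − sn u·sn v·dn u·dn v)/D = -0.6766368023841286/0.9035875705735259 = -0.7488336763581786
dn(u+v) = (dn u·dn v − m·sn u·sn v·cn u·cn v)/D = 0.862316725902873/0.9035875705735259 = 0.9543255728446359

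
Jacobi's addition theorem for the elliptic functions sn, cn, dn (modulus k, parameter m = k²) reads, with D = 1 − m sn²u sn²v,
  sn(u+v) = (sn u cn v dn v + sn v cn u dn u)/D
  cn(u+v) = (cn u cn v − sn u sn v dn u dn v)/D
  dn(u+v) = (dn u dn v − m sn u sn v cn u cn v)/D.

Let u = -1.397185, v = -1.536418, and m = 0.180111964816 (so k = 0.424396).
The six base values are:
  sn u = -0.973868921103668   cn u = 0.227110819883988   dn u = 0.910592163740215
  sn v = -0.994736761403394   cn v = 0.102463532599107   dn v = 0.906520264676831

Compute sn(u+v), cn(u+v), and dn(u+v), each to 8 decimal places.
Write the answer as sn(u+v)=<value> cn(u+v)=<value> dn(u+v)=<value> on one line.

m = k² = 0.180111964816
D = 1 − m·sn²u·sn²v = 0.8309715095648395
sn(u+v) = (sn u·cn v·dn v + sn v·cn u·dn u)/D = -0.2961749434839219/0.8309715095648395 = -0.356420093919973
cn(u+v) = (cn u·cn v − sn u·sn v·dn u·dn v)/D = -0.7763981276128658/0.8309715095648395 = -0.934325808618213
dn(u+v) = (dn u·dn v − m·sn u·sn v·cn u·cn v)/D = 0.8214099468069078/0.8309715095648395 = 0.9884935131374855

sn(u+v)=-0.35642009 cn(u+v)=-0.93432581 dn(u+v)=0.98849351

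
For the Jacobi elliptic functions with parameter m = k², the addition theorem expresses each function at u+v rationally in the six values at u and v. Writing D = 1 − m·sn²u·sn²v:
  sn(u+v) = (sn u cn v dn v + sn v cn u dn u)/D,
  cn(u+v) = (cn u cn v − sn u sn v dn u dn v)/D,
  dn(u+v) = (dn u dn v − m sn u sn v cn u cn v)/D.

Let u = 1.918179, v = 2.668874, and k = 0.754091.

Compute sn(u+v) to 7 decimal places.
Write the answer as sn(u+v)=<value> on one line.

sn u = 0.9999997335294308, cn u = -0.0007300281277681323, dn u = 0.6567701780513962
sn v = 0.8681781386421206, cn v = -0.4962526771554012, dn v = 0.7559015351212695
m = k² = 0.568653236281
D = 1 − m·sn²u·sn²v = 0.5713873592240919
sn(u+v) = (sn u·cn v·dn v + sn v·cn u·dn u)/D = -0.375534317812937/0.5713873592240919 = -0.6572324566698308

sn(u+v)=-0.6572325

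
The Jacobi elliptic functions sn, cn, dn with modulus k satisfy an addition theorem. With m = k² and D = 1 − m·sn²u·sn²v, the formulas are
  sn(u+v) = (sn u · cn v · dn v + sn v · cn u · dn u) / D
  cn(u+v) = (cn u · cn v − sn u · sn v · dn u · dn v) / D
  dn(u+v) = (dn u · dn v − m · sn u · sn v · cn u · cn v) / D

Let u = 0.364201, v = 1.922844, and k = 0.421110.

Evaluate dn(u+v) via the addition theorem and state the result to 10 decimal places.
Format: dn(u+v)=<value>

dn(u+v)=0.9364160585

sn u = 0.3549046442110625, cn u = 0.9349025048193095, dn u = 0.9887686955764281
sn v = 0.9690370282188329, cn v = -0.2469154469465464, dn v = 0.9129501134471419
m = k² = 0.1773336321
D = 1 − m·sn²u·sn²v = 0.9790253260288021
dn(u+v) = (dn u·dn v − m·sn u·sn v·cn u·cn v)/D = 0.9167750369633653/0.9790253260288021 = 0.9364160584916212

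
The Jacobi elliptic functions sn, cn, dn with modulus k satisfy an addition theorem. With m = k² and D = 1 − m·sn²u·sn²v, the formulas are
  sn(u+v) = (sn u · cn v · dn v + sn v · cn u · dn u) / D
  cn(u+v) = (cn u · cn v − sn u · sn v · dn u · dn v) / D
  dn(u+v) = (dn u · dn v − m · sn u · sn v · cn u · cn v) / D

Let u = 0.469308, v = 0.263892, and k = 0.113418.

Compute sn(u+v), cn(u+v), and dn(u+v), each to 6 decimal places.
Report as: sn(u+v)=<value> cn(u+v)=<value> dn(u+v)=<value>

sn(u+v)=0.668687 cn(u+v)=0.743544 dn(u+v)=0.997120

sn u = 0.45208010092168, cn u = 0.8919773440792337, dn u = 0.9986846222818031
sn v = 0.2608022771146977, cn v = 0.9653922375137416, dn v = 0.9995624257468787
m = k² = 0.012863642724
D = 1 − m·sn²u·sn²v = 0.9998211794155864
sn(u+v) = (sn u·cn v·dn v + sn v·cn u·dn u)/D = 0.6685673741283204/0.9998211794155864 = 0.6686869491193516
cn(u+v) = (cn u·cn v − sn u·sn v·dn u·dn v)/D = 0.7434110955986174/0.9998211794155864 = 0.7435440565813526
dn(u+v) = (dn u·dn v − m·sn u·sn v·cn u·cn v)/D = 0.9969416080005335/0.9998211794155864 = 0.9971199135662079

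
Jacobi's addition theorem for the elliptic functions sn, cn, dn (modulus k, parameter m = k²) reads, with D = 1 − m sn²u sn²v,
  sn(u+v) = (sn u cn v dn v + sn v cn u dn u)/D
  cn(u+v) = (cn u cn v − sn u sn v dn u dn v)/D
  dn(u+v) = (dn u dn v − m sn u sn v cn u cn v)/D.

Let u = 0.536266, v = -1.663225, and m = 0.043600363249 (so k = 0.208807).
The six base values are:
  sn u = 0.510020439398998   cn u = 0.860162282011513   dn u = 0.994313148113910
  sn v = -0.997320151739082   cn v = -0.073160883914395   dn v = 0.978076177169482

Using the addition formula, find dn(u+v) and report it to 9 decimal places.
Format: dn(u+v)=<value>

dn(u+v)=0.982198211

m = k² = 0.043600363249
D = 1 − m·sn²u·sn²v = 0.9887193413296482
dn(u+v) = (dn u·dn v − m·sn u·sn v·cn u·cn v)/D = 0.9711183685570349/0.9887193413296482 = 0.9821982113256294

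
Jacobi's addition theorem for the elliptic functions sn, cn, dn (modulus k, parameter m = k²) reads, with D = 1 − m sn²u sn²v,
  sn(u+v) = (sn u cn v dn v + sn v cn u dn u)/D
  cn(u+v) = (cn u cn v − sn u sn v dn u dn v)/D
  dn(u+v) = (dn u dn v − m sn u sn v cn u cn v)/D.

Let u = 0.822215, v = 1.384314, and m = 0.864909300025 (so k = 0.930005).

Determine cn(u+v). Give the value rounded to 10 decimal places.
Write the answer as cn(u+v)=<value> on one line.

sn u = 0.6840266283582315, cn u = 0.7294570389658803, dn u = 0.7715669040007757
sn v = 0.9005817991580781, cn v = 0.4346865802221172, dn v = 0.5463674660077709
m = k² = 0.864909300025
D = 1 − m·sn²u·sn²v = 0.6717816065754558
cn(u+v) = (cn u·cn v − sn u·sn v·dn u·dn v)/D = 0.05739556282235397/0.6717816065754558 = 0.08543783018254936

cn(u+v)=0.0854378302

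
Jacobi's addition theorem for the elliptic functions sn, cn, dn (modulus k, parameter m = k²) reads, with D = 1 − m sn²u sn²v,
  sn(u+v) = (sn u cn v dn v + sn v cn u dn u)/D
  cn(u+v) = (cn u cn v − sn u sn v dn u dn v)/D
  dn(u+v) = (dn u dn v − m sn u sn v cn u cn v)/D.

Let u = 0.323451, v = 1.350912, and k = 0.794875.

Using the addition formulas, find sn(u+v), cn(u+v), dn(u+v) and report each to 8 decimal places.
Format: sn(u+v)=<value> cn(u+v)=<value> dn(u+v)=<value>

sn u = 0.3145398679804344, cn u = 0.9492442633225923, dn u = 0.9682407039700452
sn v = 0.9206338344852016, cn v = 0.3904271286694541, dn v = 0.6815314549701564
m = k² = 0.631826265625
D = 1 − m·sn²u·sn²v = 0.9470186598112359
sn(u+v) = (sn u·cn v·dn v + sn v·cn u·dn u)/D = 0.929847134865997/0.9470186598112359 = 0.9818678071785179
cn(u+v) = (cn u·cn v − sn u·sn v·dn u·dn v)/D = 0.1795233907104187/0.9470186598112359 = 0.1895668990790552
dn(u+v) = (dn u·dn v − m·sn u·sn v·cn u·cn v)/D = 0.5920789109162944/0.9470186598112359 = 0.6252030039559202

sn(u+v)=0.98186781 cn(u+v)=0.18956690 dn(u+v)=0.62520300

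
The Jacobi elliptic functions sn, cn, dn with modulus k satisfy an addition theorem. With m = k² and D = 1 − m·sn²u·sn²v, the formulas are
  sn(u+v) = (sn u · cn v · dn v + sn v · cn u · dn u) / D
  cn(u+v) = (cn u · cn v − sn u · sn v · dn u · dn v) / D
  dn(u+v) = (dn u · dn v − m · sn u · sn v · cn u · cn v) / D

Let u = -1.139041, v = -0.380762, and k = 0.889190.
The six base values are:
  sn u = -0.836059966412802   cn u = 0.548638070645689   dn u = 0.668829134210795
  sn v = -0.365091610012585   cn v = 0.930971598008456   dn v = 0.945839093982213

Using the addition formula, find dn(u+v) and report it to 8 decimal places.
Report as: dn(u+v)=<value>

dn(u+v)=0.54984128

m = k² = 0.7906588561
D = 1 − m·sn²u·sn²v = 0.9263338959706098
dn(u+v) = (dn u·dn v − m·sn u·sn v·cn u·cn v)/D = 0.5093366164539819/0.9263338959706098 = 0.5498412814963448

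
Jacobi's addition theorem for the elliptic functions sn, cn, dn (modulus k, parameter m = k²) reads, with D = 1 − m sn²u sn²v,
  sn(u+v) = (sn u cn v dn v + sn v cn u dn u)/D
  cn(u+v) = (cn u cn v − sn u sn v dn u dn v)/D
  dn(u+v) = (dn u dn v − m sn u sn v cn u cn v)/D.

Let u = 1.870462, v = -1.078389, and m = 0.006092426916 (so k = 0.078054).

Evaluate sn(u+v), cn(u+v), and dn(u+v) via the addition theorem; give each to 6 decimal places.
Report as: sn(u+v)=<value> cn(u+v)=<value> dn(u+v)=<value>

sn(u+v)=0.711498 cn(u+v)=0.702688 dn(u+v)=0.998457

sn u = 0.9563987948574632, cn u = -0.2920639402514319, dn u = 0.9972097398719279
sn v = -0.8807204017035047, cn v = 0.4736365421113718, dn v = 0.9976343502524799
m = k² = 0.006092426916
D = 1 − m·sn²u·sn²v = 0.9956774056433264
sn(u+v) = (sn u·cn v·dn v + sn v·cn u·dn u)/D = 0.7084227546938625/0.9956774056433264 = 0.7114982731140081
cn(u+v) = (cn u·cn v − sn u·sn v·dn u·dn v)/D = 0.6996504103769143/0.9956774056433264 = 0.7026878448897378
dn(u+v) = (dn u·dn v − m·sn u·sn v·cn u·cn v)/D = 0.9941408017386753/0.9956774056433264 = 0.9984567251441663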